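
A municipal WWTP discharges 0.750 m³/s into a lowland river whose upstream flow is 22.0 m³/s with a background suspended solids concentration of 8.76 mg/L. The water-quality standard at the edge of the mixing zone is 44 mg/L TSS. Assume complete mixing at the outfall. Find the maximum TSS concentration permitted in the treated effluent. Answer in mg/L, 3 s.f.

Mass balance: 44·22.75 = 0.75·Cₑ + 22·8.76.
Cₑ = (1001 − 192.7) / 0.75 = 1078 mg/L.

1080 mg/L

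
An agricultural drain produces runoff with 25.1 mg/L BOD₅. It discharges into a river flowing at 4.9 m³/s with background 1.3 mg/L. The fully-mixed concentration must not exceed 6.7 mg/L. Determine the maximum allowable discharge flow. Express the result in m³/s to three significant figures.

1.44 m³/s

Mass balance at complete mixing: C_std·(Q_w + Q_r) = Q_w·C_e + Q_r·C_b.
Rearranging, Q_w = Q_r·(C_std − C_b)/(C_e − C_std) = 4.9·(6.7 − 1.3) / (25.1 − 6.7) = 1.438 m³/s.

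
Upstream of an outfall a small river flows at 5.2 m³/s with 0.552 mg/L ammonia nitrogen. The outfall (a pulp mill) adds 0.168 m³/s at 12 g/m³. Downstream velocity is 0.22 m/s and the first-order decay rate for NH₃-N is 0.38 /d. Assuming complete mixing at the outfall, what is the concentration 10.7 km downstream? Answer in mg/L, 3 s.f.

After complete mixing, C₀ = (0.168·12 + 5.2·0.552) / 5.368 = 0.9103 mg/L.
Travel time t = 1.07e+04 m / 0.22 m/s = 4.864e+04 s = 0.5629 d.
C = 0.9103·exp(−0.38·0.5629) = 0.9103·0.8074 = 0.735 mg/L.

0.735 mg/L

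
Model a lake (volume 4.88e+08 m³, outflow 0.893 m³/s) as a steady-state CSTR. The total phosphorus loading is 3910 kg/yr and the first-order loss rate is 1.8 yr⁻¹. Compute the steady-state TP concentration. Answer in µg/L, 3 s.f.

Outflow Q = 0.893 m³/s × 3.156e+07 s/yr = 2.818e+07 m³/yr.
Steady-state CSTR mass balance: W = Q·C + k·V·C, so C = W/(Q + kV).
Q + kV = 2.818e+07 + 1.8·4.88e+08 = 9.066e+08 m³/yr.
C = 3910/9.066e+08 = 4.313e-06 kg/m³ = 0.004313 mg/L = 4.313 µg/L.

4.31 µg/L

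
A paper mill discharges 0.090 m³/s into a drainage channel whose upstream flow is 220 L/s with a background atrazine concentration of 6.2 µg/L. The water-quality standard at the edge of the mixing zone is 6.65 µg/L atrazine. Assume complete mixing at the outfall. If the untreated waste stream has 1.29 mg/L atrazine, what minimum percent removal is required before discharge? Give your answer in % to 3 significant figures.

220 L/s = 0.22 m³/s.
6.2 µg/L = 0.0062 mg/L.
6.65 µg/L = 0.00665 mg/L.
Mass balance: 0.00665·0.31 = 0.09·Cₑ + 0.22·0.0062.
Cₑ = (0.002061 − 0.001364) / 0.09 = 0.00775 mg/L.
Required removal = 1 − 0.00775/1.29 = 99.4 %.

99.4 %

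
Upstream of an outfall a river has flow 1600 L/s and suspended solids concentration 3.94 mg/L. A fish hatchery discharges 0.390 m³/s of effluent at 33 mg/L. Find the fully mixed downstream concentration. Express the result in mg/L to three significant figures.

9.64 mg/L

1600 L/s = 1.6 m³/s.
Conservation of mass across the mixing zone: C = (0.39·33 + 1.6·3.94) / (0.39 + 1.6) = 19.17/1.99 = 9.635 mg/L.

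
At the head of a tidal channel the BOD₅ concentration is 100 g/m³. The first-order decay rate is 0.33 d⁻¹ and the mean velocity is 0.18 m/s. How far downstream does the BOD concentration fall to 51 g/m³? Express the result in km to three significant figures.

31.7 km

From C = C₀·e^(−kt), t = ln(C₀/C)/k = ln(100/51)/0.33 = 0.6733/0.33 = 2.04 d.
Distance = v·t = 0.18 m/s × 1.763e+05 s = 3.173e+04 m = 31.73 km.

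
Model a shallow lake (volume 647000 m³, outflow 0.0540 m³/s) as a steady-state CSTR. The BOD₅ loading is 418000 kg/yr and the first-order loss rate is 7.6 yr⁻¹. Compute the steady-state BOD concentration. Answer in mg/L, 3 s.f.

63.1 mg/L

Outflow Q = 0.0540 m³/s × 3.156e+07 s/yr = 1.704e+06 m³/yr.
Steady-state CSTR mass balance: W = Q·C + k·V·C, so C = W/(Q + kV).
Q + kV = 1.704e+06 + 7.6·647000 = 6.621e+06 m³/yr.
C = 418000/6.621e+06 = 0.06313 kg/m³ = 63.13 mg/L.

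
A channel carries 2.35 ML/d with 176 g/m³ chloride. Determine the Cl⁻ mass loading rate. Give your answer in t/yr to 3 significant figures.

2.35 ML/d = 0.0272 m³/s.
Mass flux = Q·C = 0.0272 m³/s × 176 g/m³ = 4.787 g/s.
= 4.787 g/s × 31.56 = 151.1 t/yr.

151 t/yr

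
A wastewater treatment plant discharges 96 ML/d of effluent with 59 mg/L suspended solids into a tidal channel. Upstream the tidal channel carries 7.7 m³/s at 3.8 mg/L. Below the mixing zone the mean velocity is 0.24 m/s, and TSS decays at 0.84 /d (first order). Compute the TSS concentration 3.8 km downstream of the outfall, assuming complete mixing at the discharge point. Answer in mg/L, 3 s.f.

96 ML/d = 1.111 m³/s.
After complete mixing, C₀ = (1.111·59 + 7.7·3.8) / 8.811 = 10.76 mg/L.
Travel time t = 3800 m / 0.24 m/s = 1.583e+04 s = 0.1833 d.
C = 10.76·exp(−0.84·0.1833) = 10.76·0.8573 = 9.226 mg/L.

9.23 mg/L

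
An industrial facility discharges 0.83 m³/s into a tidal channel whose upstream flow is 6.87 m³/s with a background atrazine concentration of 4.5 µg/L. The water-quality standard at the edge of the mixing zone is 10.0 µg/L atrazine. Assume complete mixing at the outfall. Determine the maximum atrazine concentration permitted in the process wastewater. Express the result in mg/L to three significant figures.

4.5 µg/L = 0.0045 mg/L.
10.0 µg/L = 0.01 mg/L.
Mass balance: 0.01·7.7 = 0.83·Cₑ + 6.87·0.0045.
Cₑ = (0.077 − 0.03092) / 0.83 = 0.05552 mg/L.

0.0555 mg/L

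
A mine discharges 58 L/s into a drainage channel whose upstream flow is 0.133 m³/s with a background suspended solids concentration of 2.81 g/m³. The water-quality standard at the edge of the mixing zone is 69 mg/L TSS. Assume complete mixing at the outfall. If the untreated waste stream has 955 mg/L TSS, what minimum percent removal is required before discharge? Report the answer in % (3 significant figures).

76.9 %

58 L/s = 0.058 m³/s.
Mass balance: 69·0.191 = 0.058·Cₑ + 0.133·2.81.
Cₑ = (13.18 − 0.3737) / 0.058 = 220.8 mg/L.
Required removal = 1 − 220.8/955 = 76.88 %.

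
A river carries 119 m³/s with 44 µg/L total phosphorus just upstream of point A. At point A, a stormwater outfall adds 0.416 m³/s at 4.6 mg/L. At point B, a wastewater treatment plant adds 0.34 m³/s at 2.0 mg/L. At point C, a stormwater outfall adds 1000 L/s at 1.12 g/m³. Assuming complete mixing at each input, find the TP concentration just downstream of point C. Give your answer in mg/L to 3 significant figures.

0.0741 mg/L

44 µg/L = 0.044 mg/L.
After input A: C = (119·0.044 + 0.416·4.6) / 119.4 = 0.05987 mg/L.
After input B: C = (119.4·0.05987 + 0.34·2) / 119.8 = 0.06538 mg/L.
1000 L/s = 1 m³/s.
After input C: C = (119.8·0.06538 + 1·1.12) / 120.8 = 0.07411 mg/L.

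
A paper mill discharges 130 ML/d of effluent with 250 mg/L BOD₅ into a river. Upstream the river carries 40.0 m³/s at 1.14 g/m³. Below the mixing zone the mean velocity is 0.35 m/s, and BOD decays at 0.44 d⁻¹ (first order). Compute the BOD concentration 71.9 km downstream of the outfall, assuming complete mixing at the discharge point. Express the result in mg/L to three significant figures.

3.57 mg/L

130 ML/d = 1.505 m³/s.
After complete mixing, C₀ = (1.505·250 + 40·1.14) / 41.5 = 10.16 mg/L.
Travel time t = 7.19e+04 m / 0.35 m/s = 2.054e+05 s = 2.378 d.
C = 10.16·exp(−0.44·2.378) = 10.16·0.3513 = 3.57 mg/L.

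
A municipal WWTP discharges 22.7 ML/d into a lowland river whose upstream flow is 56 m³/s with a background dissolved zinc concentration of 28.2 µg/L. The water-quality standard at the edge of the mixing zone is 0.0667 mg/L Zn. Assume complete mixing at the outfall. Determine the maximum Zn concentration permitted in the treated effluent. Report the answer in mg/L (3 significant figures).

8.27 mg/L

22.7 ML/d = 0.2627 m³/s.
28.2 µg/L = 0.0282 mg/L.
Mass balance: 0.0667·56.26 = 0.2627·Cₑ + 56·0.0282.
Cₑ = (3.753 − 1.579) / 0.2627 = 8.273 mg/L.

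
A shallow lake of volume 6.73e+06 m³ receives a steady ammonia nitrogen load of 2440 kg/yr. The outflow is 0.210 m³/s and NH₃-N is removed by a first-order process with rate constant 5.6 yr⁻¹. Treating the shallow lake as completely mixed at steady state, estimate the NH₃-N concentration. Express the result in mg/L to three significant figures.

Outflow Q = 0.210 m³/s × 3.156e+07 s/yr = 6.627e+06 m³/yr.
Steady-state CSTR mass balance: W = Q·C + k·V·C, so C = W/(Q + kV).
Q + kV = 6.627e+06 + 5.6·6.73e+06 = 4.432e+07 m³/yr.
C = 2440/4.432e+07 = 5.506e-05 kg/m³ = 0.05506 mg/L.

0.0551 mg/L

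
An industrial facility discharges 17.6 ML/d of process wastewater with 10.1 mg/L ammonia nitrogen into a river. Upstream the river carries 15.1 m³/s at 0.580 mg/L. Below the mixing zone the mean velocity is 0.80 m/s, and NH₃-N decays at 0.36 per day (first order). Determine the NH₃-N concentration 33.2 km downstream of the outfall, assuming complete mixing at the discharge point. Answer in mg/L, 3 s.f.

0.594 mg/L

17.6 ML/d = 0.2037 m³/s.
After complete mixing, C₀ = (0.2037·10.1 + 15.1·0.58) / 15.3 = 0.7067 mg/L.
Travel time t = 3.32e+04 m / 0.80 m/s = 4.15e+04 s = 0.4803 d.
C = 0.7067·exp(−0.36·0.4803) = 0.7067·0.8412 = 0.5945 mg/L.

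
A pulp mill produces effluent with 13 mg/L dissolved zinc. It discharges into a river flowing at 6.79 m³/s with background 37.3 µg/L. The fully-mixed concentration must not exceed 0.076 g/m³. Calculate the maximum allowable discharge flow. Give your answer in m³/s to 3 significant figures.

37.3 µg/L = 0.0373 mg/L.
Mass balance at complete mixing: C_std·(Q_w + Q_r) = Q_w·C_e + Q_r·C_b.
Rearranging, Q_w = Q_r·(C_std − C_b)/(C_e − C_std) = 6.79·(0.076 − 0.0373) / (13 − 0.076) = 0.02033 m³/s.

0.0203 m³/s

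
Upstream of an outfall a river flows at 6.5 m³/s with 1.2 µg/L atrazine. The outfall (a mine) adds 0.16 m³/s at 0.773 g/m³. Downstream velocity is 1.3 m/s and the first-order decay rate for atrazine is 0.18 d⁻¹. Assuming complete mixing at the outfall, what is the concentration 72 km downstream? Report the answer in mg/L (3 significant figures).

0.0176 mg/L

1.2 µg/L = 0.0012 mg/L.
After complete mixing, C₀ = (0.16·0.773 + 6.5·0.0012) / 6.66 = 0.01974 mg/L.
Travel time t = 7.2e+04 m / 1.3 m/s = 5.538e+04 s = 0.641 d.
C = 0.01974·exp(−0.18·0.641) = 0.01974·0.891 = 0.01759 mg/L.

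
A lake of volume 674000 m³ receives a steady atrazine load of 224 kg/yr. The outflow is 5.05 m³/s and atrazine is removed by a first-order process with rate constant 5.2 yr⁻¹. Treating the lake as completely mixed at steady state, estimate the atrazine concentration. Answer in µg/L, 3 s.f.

Outflow Q = 5.05 m³/s × 3.156e+07 s/yr = 1.594e+08 m³/yr.
Steady-state CSTR mass balance: W = Q·C + k·V·C, so C = W/(Q + kV).
Q + kV = 1.594e+08 + 5.2·674000 = 1.629e+08 m³/yr.
C = 224/1.629e+08 = 1.375e-06 kg/m³ = 0.001375 mg/L = 1.375 µg/L.

1.38 µg/L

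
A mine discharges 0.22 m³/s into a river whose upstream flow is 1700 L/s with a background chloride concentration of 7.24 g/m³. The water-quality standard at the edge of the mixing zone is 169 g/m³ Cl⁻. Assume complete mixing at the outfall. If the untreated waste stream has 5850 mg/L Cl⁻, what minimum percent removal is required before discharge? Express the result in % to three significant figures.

75.7 %

1700 L/s = 1.7 m³/s.
Mass balance: 169·1.92 = 0.22·Cₑ + 1.7·7.24.
Cₑ = (324.5 − 12.31) / 0.22 = 1419 mg/L.
Required removal = 1 − 1419/5850 = 75.74 %.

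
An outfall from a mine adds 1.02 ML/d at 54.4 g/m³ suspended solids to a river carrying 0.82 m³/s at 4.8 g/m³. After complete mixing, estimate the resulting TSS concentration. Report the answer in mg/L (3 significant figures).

5.50 mg/L

1.02 ML/d = 0.01181 m³/s.
Conservation of mass across the mixing zone: C = (0.01181·54.4 + 0.82·4.8) / (0.01181 + 0.82) = 4.578/0.8318 = 5.504 mg/L.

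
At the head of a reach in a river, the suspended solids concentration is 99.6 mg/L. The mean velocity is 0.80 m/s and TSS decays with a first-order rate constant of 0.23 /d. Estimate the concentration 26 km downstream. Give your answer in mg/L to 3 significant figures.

Travel time t = 26 km / 0.80 m/s = 2.6e+04/0.80 = 3.25e+04 s = 0.3762 d.
First-order decay: C = 99.6·exp(−0.23·0.3762) = 99.6·0.9171 = 91.35 mg/L.

91.3 mg/L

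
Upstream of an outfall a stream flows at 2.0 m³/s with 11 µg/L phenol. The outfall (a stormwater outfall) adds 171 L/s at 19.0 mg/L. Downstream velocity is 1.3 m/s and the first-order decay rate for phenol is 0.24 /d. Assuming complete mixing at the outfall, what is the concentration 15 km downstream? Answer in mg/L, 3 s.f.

171 L/s = 0.171 m³/s.
11 µg/L = 0.011 mg/L.
After complete mixing, C₀ = (0.171·19 + 2·0.011) / 2.171 = 1.507 mg/L.
Travel time t = 1.5e+04 m / 1.3 m/s = 1.154e+04 s = 0.1335 d.
C = 1.507·exp(−0.24·0.1335) = 1.507·0.9685 = 1.459 mg/L.

1.46 mg/L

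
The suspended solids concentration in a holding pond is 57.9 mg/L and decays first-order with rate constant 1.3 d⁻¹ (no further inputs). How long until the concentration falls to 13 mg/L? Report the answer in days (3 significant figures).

1.15 d

t = ln(C₀/C)/k = ln(57.9/13)/1.3 = 1.494/1.3 = 1.149 d.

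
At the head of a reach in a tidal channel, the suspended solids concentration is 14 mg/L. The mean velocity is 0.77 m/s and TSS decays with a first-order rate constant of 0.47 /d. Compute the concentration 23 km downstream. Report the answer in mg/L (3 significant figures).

Travel time t = 23 km / 0.77 m/s = 2.3e+04/0.77 = 2.987e+04 s = 0.3457 d.
First-order decay: C = 14·exp(−0.47·0.3457) = 14·0.85 = 11.9 mg/L.

11.9 mg/L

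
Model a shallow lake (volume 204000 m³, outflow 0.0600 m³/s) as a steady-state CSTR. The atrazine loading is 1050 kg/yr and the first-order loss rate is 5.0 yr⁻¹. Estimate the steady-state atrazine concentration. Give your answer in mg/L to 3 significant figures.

Outflow Q = 0.0600 m³/s × 3.156e+07 s/yr = 1.893e+06 m³/yr.
Steady-state CSTR mass balance: W = Q·C + k·V·C, so C = W/(Q + kV).
Q + kV = 1.893e+06 + 5.0·204000 = 2.913e+06 m³/yr.
C = 1050/2.913e+06 = 0.0003604 kg/m³ = 0.3604 mg/L.

0.360 mg/L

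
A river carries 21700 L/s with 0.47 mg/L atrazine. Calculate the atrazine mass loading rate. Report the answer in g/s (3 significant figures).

10.2 g/s

21700 L/s = 21.7 m³/s.
Mass flux = Q·C = 21.7 m³/s × 0.47 g/m³ = 10.2 g/s.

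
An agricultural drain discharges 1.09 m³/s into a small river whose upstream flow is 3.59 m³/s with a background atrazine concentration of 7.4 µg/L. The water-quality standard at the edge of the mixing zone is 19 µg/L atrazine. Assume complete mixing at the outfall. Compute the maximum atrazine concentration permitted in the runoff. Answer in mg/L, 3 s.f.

7.4 µg/L = 0.0074 mg/L.
19 µg/L = 0.019 mg/L.
Mass balance: 0.019·4.68 = 1.09·Cₑ + 3.59·0.0074.
Cₑ = (0.08892 − 0.02657) / 1.09 = 0.05721 mg/L.

0.0572 mg/L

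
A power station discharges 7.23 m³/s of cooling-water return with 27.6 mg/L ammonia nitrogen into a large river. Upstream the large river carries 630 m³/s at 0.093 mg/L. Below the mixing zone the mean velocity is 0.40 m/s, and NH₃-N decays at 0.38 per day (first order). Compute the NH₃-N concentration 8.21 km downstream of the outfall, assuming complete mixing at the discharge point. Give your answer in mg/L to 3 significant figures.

After complete mixing, C₀ = (7.23·27.6 + 630·0.093) / 637.2 = 0.4051 mg/L.
Travel time t = 8210 m / 0.40 m/s = 2.052e+04 s = 0.2376 d.
C = 0.4051·exp(−0.38·0.2376) = 0.4051·0.9137 = 0.3701 mg/L.

0.370 mg/L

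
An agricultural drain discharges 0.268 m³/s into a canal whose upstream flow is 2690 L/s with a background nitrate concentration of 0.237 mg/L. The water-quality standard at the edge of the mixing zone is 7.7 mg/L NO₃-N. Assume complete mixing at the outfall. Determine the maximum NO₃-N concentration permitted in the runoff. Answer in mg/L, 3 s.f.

2690 L/s = 2.69 m³/s.
Mass balance: 7.7·2.958 = 0.268·Cₑ + 2.69·0.237.
Cₑ = (22.78 − 0.6375) / 0.268 = 82.61 mg/L.

82.6 mg/L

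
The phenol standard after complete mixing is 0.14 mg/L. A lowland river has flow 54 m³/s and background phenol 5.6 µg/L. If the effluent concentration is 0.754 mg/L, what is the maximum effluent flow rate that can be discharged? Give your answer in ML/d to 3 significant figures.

5.6 µg/L = 0.0056 mg/L.
Mass balance at complete mixing: C_std·(Q_w + Q_r) = Q_w·C_e + Q_r·C_b.
Rearranging, Q_w = Q_r·(C_std − C_b)/(C_e − C_std) = 54·(0.14 − 0.0056) / (0.754 − 0.14) = 11.82 m³/s.
= 1021 ML/d.

1020 ML/d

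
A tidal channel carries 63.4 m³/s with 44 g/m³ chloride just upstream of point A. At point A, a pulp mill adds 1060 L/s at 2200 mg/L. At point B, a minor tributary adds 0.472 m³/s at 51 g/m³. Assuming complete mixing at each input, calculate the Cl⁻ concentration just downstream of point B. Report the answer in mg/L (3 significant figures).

79.2 mg/L

1060 L/s = 1.06 m³/s.
After input A: C = (63.4·44 + 1.06·2200) / 64.46 = 79.45 mg/L.
After input B: C = (64.46·79.45 + 0.472·51) / 64.93 = 79.25 mg/L.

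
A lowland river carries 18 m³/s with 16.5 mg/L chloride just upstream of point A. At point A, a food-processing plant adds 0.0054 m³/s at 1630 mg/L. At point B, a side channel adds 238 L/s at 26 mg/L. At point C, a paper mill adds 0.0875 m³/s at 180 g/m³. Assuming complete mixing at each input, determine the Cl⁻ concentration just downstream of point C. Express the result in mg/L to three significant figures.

17.9 mg/L

After input A: C = (18·16.5 + 0.0054·1630) / 18.01 = 16.98 mg/L.
238 L/s = 0.238 m³/s.
After input B: C = (18.01·16.98 + 0.238·26) / 18.24 = 17.1 mg/L.
After input C: C = (18.24·17.1 + 0.0875·180) / 18.33 = 17.88 mg/L.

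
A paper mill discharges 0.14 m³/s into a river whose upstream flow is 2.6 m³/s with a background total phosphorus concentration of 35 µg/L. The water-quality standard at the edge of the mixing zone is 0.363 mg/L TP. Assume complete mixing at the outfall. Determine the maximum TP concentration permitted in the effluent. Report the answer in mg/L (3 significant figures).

6.45 mg/L

35 µg/L = 0.035 mg/L.
Mass balance: 0.363·2.74 = 0.14·Cₑ + 2.6·0.035.
Cₑ = (0.9946 − 0.091) / 0.14 = 6.454 mg/L.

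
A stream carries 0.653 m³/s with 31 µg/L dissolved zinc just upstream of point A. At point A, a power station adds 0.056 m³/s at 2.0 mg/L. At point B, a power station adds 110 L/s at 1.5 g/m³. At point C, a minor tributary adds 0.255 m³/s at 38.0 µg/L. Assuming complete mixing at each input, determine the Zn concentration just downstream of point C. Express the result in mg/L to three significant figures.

31 µg/L = 0.031 mg/L.
After input A: C = (0.653·0.031 + 0.056·2) / 0.709 = 0.1865 mg/L.
110 L/s = 0.11 m³/s.
After input B: C = (0.709·0.1865 + 0.11·1.5) / 0.819 = 0.3629 mg/L.
38.0 µg/L = 0.038 mg/L.
After input C: C = (0.819·0.3629 + 0.255·0.038) / 1.074 = 0.2858 mg/L.

0.286 mg/L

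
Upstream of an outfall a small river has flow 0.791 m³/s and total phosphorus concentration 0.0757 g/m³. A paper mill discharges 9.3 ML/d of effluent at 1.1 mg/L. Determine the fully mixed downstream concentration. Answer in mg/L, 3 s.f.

9.3 ML/d = 0.1076 m³/s.
Conservation of mass across the mixing zone: C = (0.1076·1.1 + 0.791·0.0757) / (0.1076 + 0.791) = 0.1783/0.8986 = 0.1984 mg/L.

0.198 mg/L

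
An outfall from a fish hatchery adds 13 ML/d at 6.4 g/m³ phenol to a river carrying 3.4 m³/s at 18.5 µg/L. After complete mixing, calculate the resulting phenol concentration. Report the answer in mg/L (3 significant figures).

13 ML/d = 0.1505 m³/s.
18.5 µg/L = 0.0185 mg/L.
Conservation of mass across the mixing zone: C = (0.1505·6.4 + 3.4·0.0185) / (0.1505 + 3.4) = 1.026/3.55 = 0.2889 mg/L.

0.289 mg/L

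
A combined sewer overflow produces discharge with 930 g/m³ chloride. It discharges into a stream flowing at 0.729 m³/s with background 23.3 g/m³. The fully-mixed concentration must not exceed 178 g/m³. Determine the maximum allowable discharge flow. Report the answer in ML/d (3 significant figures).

13.0 ML/d

Mass balance at complete mixing: C_std·(Q_w + Q_r) = Q_w·C_e + Q_r·C_b.
Rearranging, Q_w = Q_r·(C_std − C_b)/(C_e − C_std) = 0.729·(178 − 23.3) / (930 − 178) = 0.15 m³/s.
= 12.96 ML/d.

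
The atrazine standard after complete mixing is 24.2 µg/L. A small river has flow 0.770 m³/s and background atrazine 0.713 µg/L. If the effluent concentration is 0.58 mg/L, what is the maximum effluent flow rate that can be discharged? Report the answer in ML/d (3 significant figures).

2.81 ML/d

0.713 µg/L = 0.000713 mg/L.
24.2 µg/L = 0.0242 mg/L.
Mass balance at complete mixing: C_std·(Q_w + Q_r) = Q_w·C_e + Q_r·C_b.
Rearranging, Q_w = Q_r·(C_std − C_b)/(C_e − C_std) = 0.770·(0.0242 − 0.000713) / (0.58 − 0.0242) = 0.03254 m³/s.
= 2.811 ML/d.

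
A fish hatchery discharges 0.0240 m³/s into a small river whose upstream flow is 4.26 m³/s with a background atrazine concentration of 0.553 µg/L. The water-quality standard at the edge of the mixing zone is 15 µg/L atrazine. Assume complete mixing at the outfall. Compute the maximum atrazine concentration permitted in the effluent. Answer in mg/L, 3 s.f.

0.553 µg/L = 0.000553 mg/L.
15 µg/L = 0.015 mg/L.
Mass balance: 0.015·4.284 = 0.024·Cₑ + 4.26·0.000553.
Cₑ = (0.06426 − 0.002356) / 0.024 = 2.579 mg/L.

2.58 mg/L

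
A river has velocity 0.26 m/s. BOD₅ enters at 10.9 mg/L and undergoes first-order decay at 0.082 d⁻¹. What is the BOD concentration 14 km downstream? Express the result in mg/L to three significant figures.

Travel time t = 14 km / 0.26 m/s = 1.4e+04/0.26 = 5.385e+04 s = 0.6232 d.
First-order decay: C = 10.9·exp(−0.082·0.6232) = 10.9·0.9502 = 10.36 mg/L.

10.4 mg/L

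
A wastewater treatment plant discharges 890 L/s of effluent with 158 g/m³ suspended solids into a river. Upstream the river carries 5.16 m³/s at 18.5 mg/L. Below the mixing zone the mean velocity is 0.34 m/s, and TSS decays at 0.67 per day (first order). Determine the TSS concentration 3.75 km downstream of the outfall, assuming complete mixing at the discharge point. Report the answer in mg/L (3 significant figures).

890 L/s = 0.89 m³/s.
After complete mixing, C₀ = (0.89·158 + 5.16·18.5) / 6.05 = 39.02 mg/L.
Travel time t = 3750 m / 0.34 m/s = 1.103e+04 s = 0.1277 d.
C = 39.02·exp(−0.67·0.1277) = 39.02·0.918 = 35.82 mg/L.

35.8 mg/L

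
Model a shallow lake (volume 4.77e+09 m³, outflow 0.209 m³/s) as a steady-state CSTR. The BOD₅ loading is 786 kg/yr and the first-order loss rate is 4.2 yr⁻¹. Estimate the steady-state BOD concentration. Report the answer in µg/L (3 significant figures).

Outflow Q = 0.209 m³/s × 3.156e+07 s/yr = 6.596e+06 m³/yr.
Steady-state CSTR mass balance: W = Q·C + k·V·C, so C = W/(Q + kV).
Q + kV = 6.596e+06 + 4.2·4.77e+09 = 2.004e+10 m³/yr.
C = 786/2.004e+10 = 3.922e-08 kg/m³ = 3.922e-05 mg/L = 0.03922 µg/L.

0.0392 µg/L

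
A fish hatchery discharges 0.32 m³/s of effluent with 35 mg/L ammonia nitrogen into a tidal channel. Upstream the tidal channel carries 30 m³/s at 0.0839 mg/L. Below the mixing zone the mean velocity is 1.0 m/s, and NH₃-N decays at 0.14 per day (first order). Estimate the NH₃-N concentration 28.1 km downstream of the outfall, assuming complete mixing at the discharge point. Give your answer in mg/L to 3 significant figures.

After complete mixing, C₀ = (0.32·35 + 30·0.0839) / 30.32 = 0.4524 mg/L.
Travel time t = 2.81e+04 m / 1.0 m/s = 2.81e+04 s = 0.3252 d.
C = 0.4524·exp(−0.14·0.3252) = 0.4524·0.9555 = 0.4323 mg/L.

0.432 mg/L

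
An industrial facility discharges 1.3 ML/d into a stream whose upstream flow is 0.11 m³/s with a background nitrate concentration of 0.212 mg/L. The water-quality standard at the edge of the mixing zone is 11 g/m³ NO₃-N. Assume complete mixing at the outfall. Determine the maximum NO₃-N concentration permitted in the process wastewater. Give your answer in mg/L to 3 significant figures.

1.3 ML/d = 0.01505 m³/s.
Mass balance: 11·0.125 = 0.01505·Cₑ + 0.11·0.212.
Cₑ = (1.376 − 0.02332) / 0.01505 = 89.87 mg/L.

89.9 mg/L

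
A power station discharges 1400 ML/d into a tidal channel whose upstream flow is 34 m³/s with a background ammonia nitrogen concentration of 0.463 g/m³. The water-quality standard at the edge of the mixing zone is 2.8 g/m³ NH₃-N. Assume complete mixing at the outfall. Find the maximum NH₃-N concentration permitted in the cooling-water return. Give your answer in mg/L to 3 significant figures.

7.70 mg/L

1400 ML/d = 16.2 m³/s.
Mass balance: 2.8·50.2 = 16.2·Cₑ + 34·0.463.
Cₑ = (140.6 − 15.74) / 16.2 = 7.704 mg/L.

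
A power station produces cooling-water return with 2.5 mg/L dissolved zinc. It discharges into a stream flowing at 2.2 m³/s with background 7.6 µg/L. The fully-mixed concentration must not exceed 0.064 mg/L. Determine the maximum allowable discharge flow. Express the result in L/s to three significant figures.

50.9 L/s

7.6 µg/L = 0.0076 mg/L.
Mass balance at complete mixing: C_std·(Q_w + Q_r) = Q_w·C_e + Q_r·C_b.
Rearranging, Q_w = Q_r·(C_std − C_b)/(C_e − C_std) = 2.2·(0.064 − 0.0076) / (2.5 − 0.064) = 0.05094 m³/s.
= 50.94 L/s.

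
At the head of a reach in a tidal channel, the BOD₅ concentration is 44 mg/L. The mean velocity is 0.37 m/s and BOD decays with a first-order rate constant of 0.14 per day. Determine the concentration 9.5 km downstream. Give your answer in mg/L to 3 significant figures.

Travel time t = 9.5 km / 0.37 m/s = 9500/0.37 = 2.568e+04 s = 0.2972 d.
First-order decay: C = 44·exp(−0.14·0.2972) = 44·0.9592 = 42.21 mg/L.

42.2 mg/L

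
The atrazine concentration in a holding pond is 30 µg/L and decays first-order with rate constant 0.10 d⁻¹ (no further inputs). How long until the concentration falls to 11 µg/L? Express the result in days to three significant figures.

10.0 d

t = ln(C₀/C)/k = ln(30/11)/0.10 = 1.003/0.10 = 10.03 d.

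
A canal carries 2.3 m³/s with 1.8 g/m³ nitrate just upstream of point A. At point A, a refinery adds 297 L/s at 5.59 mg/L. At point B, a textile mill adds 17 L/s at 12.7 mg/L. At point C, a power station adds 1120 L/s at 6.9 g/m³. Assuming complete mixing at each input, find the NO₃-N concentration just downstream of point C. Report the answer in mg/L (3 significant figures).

3.68 mg/L

297 L/s = 0.297 m³/s.
After input A: C = (2.3·1.8 + 0.297·5.59) / 2.597 = 2.233 mg/L.
17 L/s = 0.017 m³/s.
After input B: C = (2.597·2.233 + 0.017·12.7) / 2.614 = 2.302 mg/L.
1120 L/s = 1.12 m³/s.
After input C: C = (2.614·2.302 + 1.12·6.9) / 3.734 = 3.681 mg/L.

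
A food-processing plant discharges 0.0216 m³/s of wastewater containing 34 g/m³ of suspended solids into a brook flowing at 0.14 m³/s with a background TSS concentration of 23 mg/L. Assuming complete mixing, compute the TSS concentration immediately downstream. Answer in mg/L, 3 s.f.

24.5 mg/L

Flow-weighted mixing gives C = (0.0216·34 + 0.14·23) / (0.0216 + 0.14) = 3.954/0.1616 = 24.47 mg/L.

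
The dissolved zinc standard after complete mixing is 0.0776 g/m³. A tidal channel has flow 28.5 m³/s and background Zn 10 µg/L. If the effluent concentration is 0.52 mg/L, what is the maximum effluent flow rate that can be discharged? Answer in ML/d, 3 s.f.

10 µg/L = 0.01 mg/L.
Mass balance at complete mixing: C_std·(Q_w + Q_r) = Q_w·C_e + Q_r·C_b.
Rearranging, Q_w = Q_r·(C_std − C_b)/(C_e − C_std) = 28.5·(0.0776 − 0.01) / (0.52 − 0.0776) = 4.355 m³/s.
= 376.3 ML/d.

376 ML/d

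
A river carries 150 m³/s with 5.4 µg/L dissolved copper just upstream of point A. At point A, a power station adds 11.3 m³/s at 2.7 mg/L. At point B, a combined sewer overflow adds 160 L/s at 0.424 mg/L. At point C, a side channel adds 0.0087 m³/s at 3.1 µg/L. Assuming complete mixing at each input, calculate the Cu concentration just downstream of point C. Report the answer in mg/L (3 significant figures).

5.4 µg/L = 0.0054 mg/L.
After input A: C = (150·0.0054 + 11.3·2.7) / 161.3 = 0.1942 mg/L.
160 L/s = 0.16 m³/s.
After input B: C = (161.3·0.1942 + 0.16·0.424) / 161.5 = 0.1944 mg/L.
3.1 µg/L = 0.0031 mg/L.
After input C: C = (161.5·0.1944 + 0.0087·0.0031) / 161.5 = 0.1944 mg/L.

0.194 mg/L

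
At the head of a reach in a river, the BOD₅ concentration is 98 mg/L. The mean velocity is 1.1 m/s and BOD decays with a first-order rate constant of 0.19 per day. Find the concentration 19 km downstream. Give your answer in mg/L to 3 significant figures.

94.3 mg/L

Travel time t = 19 km / 1.1 m/s = 1.9e+04/1.1 = 1.727e+04 s = 0.1999 d.
First-order decay: C = 98·exp(−0.19·0.1999) = 98·0.9627 = 94.35 mg/L.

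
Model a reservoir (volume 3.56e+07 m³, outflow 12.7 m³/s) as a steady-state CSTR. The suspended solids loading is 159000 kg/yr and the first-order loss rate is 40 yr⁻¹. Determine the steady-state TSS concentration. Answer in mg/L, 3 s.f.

0.0871 mg/L

Outflow Q = 12.7 m³/s × 3.156e+07 s/yr = 4.008e+08 m³/yr.
Steady-state CSTR mass balance: W = Q·C + k·V·C, so C = W/(Q + kV).
Q + kV = 4.008e+08 + 40·3.56e+07 = 1.825e+09 m³/yr.
C = 159000/1.825e+09 = 8.713e-05 kg/m³ = 0.08713 mg/L.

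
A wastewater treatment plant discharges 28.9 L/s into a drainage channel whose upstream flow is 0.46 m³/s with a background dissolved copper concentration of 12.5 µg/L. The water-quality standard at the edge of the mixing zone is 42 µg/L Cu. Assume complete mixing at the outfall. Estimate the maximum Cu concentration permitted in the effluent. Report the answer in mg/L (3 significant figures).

0.512 mg/L

28.9 L/s = 0.0289 m³/s.
12.5 µg/L = 0.0125 mg/L.
42 µg/L = 0.042 mg/L.
Mass balance: 0.042·0.4889 = 0.0289·Cₑ + 0.46·0.0125.
Cₑ = (0.02053 − 0.00575) / 0.0289 = 0.5116 mg/L.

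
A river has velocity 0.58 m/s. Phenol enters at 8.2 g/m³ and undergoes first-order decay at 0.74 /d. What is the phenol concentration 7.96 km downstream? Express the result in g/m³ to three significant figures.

7.29 g/m³

Travel time t = 7.96 km / 0.58 m/s = 7960/0.58 = 1.372e+04 s = 0.1588 d.
First-order decay: C = 8.2·exp(−0.74·0.1588) = 8.2·0.8891 = 7.291 g/m³.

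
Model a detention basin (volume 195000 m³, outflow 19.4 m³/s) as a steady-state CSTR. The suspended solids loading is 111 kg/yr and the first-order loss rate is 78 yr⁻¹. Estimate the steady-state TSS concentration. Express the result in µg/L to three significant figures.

0.177 µg/L

Outflow Q = 19.4 m³/s × 3.156e+07 s/yr = 6.122e+08 m³/yr.
Steady-state CSTR mass balance: W = Q·C + k·V·C, so C = W/(Q + kV).
Q + kV = 6.122e+08 + 78·195000 = 6.274e+08 m³/yr.
C = 111/6.274e+08 = 1.769e-07 kg/m³ = 0.0001769 mg/L = 0.1769 µg/L.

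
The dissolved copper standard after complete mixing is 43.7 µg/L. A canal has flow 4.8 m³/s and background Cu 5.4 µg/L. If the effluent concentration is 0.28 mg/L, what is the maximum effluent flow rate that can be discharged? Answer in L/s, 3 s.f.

5.4 µg/L = 0.0054 mg/L.
43.7 µg/L = 0.0437 mg/L.
Mass balance at complete mixing: C_std·(Q_w + Q_r) = Q_w·C_e + Q_r·C_b.
Rearranging, Q_w = Q_r·(C_std − C_b)/(C_e − C_std) = 4.8·(0.0437 − 0.0054) / (0.28 − 0.0437) = 0.778 m³/s.
= 778 L/s.

778 L/s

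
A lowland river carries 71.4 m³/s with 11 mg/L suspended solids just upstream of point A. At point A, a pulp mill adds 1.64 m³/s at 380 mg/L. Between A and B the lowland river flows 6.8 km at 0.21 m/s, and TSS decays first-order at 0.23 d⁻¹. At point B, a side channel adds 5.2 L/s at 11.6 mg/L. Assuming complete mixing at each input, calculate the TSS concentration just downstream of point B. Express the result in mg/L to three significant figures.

17.7 mg/L

After input A: C = (71.4·11 + 1.64·380) / 73.04 = 19.29 mg/L.
Over the 6.8 km reach to input B (t = 3.238e+04 s = 0.3748 d), decay gives C = 19.29·exp(−0.23·0.3748) = 17.69 mg/L.
5.2 L/s = 0.0052 m³/s.
After input B: C = (73.04·17.69 + 0.0052·11.6) / 73.05 = 17.69 mg/L.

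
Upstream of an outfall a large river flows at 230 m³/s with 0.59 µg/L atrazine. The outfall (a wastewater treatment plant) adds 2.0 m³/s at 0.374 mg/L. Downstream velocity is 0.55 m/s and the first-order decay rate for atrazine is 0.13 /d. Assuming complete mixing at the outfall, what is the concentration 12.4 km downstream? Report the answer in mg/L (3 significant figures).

0.00368 mg/L

0.59 µg/L = 0.00059 mg/L.
After complete mixing, C₀ = (2·0.374 + 230·0.00059) / 232 = 0.003809 mg/L.
Travel time t = 1.24e+04 m / 0.55 m/s = 2.255e+04 s = 0.2609 d.
C = 0.003809·exp(−0.13·0.2609) = 0.003809·0.9666 = 0.003682 mg/L.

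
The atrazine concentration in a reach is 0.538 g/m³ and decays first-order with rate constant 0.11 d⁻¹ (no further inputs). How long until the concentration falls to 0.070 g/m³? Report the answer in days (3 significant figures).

18.5 d

t = ln(C₀/C)/k = ln(0.538/0.070)/0.11 = 2.039/0.11 = 18.54 d.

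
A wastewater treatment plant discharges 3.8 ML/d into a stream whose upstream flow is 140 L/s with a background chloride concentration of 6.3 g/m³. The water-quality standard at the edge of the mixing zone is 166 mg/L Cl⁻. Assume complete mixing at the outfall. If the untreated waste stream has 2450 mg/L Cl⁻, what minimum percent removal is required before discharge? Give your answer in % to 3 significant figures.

72.5 %

3.8 ML/d = 0.04398 m³/s.
140 L/s = 0.14 m³/s.
Mass balance: 166·0.184 = 0.04398·Cₑ + 0.14·6.3.
Cₑ = (30.54 − 0.882) / 0.04398 = 674.4 mg/L.
Required removal = 1 − 674.4/2450 = 72.48 %.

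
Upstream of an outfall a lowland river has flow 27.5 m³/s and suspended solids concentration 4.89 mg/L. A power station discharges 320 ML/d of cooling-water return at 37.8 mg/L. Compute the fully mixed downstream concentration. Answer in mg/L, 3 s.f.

320 ML/d = 3.704 m³/s.
By mass balance at complete mixing, C = (3.704·37.8 + 27.5·4.89) / (3.704 + 27.5) = 274.5/31.2 = 8.796 mg/L.

8.80 mg/L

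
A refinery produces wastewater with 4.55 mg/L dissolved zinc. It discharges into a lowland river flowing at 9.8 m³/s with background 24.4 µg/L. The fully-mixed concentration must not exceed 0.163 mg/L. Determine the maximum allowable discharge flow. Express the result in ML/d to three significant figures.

26.8 ML/d

24.4 µg/L = 0.0244 mg/L.
Mass balance at complete mixing: C_std·(Q_w + Q_r) = Q_w·C_e + Q_r·C_b.
Rearranging, Q_w = Q_r·(C_std − C_b)/(C_e − C_std) = 9.8·(0.163 − 0.0244) / (4.55 − 0.163) = 0.3096 m³/s.
= 26.75 ML/d.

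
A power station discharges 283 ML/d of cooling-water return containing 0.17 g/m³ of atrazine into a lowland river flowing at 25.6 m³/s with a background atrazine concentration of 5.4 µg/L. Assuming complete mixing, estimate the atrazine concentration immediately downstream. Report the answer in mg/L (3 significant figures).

0.0241 mg/L

283 ML/d = 3.275 m³/s.
5.4 µg/L = 0.0054 mg/L.
Flow-weighted mixing gives C = (3.275·0.17 + 25.6·0.0054) / (3.275 + 25.6) = 0.6951/28.88 = 0.02407 mg/L.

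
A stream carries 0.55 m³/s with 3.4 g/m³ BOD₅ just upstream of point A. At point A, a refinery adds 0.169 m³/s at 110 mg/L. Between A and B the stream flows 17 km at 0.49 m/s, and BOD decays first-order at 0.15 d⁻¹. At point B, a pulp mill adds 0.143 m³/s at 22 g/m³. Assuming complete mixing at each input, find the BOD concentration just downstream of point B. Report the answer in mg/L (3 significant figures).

26.0 mg/L

After input A: C = (0.55·3.4 + 0.169·110) / 0.719 = 28.46 mg/L.
Over the 17 km reach to input B (t = 3.469e+04 s = 0.4015 d), decay gives C = 28.46·exp(−0.15·0.4015) = 26.79 mg/L.
After input B: C = (0.719·26.79 + 0.143·22) / 0.862 = 26 mg/L.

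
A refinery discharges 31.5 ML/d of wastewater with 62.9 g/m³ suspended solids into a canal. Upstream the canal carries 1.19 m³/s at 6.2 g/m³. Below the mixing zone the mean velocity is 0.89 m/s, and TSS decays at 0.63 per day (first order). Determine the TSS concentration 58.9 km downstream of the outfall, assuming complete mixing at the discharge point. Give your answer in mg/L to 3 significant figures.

31.5 ML/d = 0.3646 m³/s.
After complete mixing, C₀ = (0.3646·62.9 + 1.19·6.2) / 1.555 = 19.5 mg/L.
Travel time t = 5.89e+04 m / 0.89 m/s = 6.618e+04 s = 0.766 d.
C = 19.5·exp(−0.63·0.766) = 19.5·0.6172 = 12.03 mg/L.

12.0 mg/L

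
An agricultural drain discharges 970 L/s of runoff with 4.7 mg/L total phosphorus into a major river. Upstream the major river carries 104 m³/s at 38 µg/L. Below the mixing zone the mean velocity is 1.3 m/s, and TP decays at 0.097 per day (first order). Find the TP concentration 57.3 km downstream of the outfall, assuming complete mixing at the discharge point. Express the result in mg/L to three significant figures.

0.0772 mg/L

970 L/s = 0.97 m³/s.
38 µg/L = 0.038 mg/L.
After complete mixing, C₀ = (0.97·4.7 + 104·0.038) / 105 = 0.08108 mg/L.
Travel time t = 5.73e+04 m / 1.3 m/s = 4.408e+04 s = 0.5101 d.
C = 0.08108·exp(−0.097·0.5101) = 0.08108·0.9517 = 0.07717 mg/L.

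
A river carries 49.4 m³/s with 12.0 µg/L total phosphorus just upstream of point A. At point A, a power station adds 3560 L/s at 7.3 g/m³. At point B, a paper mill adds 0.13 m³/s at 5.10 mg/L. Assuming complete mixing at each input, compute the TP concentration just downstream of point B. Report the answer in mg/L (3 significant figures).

12.0 µg/L = 0.012 mg/L.
3560 L/s = 3.56 m³/s.
After input A: C = (49.4·0.012 + 3.56·7.3) / 52.96 = 0.5019 mg/L.
After input B: C = (52.96·0.5019 + 0.13·5.1) / 53.09 = 0.5132 mg/L.

0.513 mg/L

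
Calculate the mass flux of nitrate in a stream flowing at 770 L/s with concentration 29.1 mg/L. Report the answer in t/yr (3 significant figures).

707 t/yr

770 L/s = 0.77 m³/s.
Mass flux = Q·C = 0.77 m³/s × 29.1 g/m³ = 22.41 g/s.
= 22.41 g/s × 31.56 = 707.1 t/yr.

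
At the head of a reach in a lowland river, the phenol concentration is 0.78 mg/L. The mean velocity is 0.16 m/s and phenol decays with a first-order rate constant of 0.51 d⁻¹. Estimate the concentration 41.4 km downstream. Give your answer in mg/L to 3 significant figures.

Travel time t = 41.4 km / 0.16 m/s = 4.14e+04/0.16 = 2.588e+05 s = 2.995 d.
First-order decay: C = 0.78·exp(−0.51·2.995) = 0.78·0.2171 = 0.1693 mg/L.

0.169 mg/L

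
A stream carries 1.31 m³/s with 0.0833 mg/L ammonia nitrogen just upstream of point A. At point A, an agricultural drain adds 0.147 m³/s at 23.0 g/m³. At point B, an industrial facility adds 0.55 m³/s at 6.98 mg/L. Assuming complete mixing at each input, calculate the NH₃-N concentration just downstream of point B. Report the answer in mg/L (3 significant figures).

3.65 mg/L

After input A: C = (1.31·0.0833 + 0.147·23) / 1.457 = 2.395 mg/L.
After input B: C = (1.457·2.395 + 0.55·6.98) / 2.007 = 3.652 mg/L.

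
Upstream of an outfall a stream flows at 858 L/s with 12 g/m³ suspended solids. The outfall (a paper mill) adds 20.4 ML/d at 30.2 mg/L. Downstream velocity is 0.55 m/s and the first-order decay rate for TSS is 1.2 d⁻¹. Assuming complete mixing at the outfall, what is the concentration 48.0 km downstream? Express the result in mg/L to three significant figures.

4.74 mg/L

20.4 ML/d = 0.2361 m³/s.
858 L/s = 0.858 m³/s.
After complete mixing, C₀ = (0.2361·30.2 + 0.858·12) / 1.094 = 15.93 mg/L.
Travel time t = 4.8e+04 m / 0.55 m/s = 8.727e+04 s = 1.01 d.
C = 15.93·exp(−1.2·1.01) = 15.93·0.2976 = 4.74 mg/L.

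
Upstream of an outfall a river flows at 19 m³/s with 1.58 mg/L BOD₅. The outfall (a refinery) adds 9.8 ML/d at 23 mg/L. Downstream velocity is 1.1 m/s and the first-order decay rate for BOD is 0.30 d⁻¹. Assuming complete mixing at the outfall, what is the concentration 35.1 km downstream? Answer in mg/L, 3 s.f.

9.8 ML/d = 0.1134 m³/s.
After complete mixing, C₀ = (0.1134·23 + 19·1.58) / 19.11 = 1.707 mg/L.
Travel time t = 3.51e+04 m / 1.1 m/s = 3.191e+04 s = 0.3693 d.
C = 1.707·exp(−0.30·0.3693) = 1.707·0.8951 = 1.528 mg/L.

1.53 mg/L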